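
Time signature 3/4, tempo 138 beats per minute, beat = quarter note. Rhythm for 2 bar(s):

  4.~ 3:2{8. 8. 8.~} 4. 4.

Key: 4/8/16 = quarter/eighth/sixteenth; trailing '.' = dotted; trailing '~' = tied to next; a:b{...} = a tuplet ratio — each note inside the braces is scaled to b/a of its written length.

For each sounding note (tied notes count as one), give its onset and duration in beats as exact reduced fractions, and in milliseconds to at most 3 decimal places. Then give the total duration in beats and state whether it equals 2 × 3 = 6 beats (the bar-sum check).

1) 0.0ms=0b +869.565ms=2b
2) 869.565ms=2b +217.391ms=1/2b
3) 1086.957ms=5/2b +869.565ms=2b
4) 1956.522ms=9/2b +652.174ms=3/2b
Σ=6b of 6 (138bpm 3/4) — PASS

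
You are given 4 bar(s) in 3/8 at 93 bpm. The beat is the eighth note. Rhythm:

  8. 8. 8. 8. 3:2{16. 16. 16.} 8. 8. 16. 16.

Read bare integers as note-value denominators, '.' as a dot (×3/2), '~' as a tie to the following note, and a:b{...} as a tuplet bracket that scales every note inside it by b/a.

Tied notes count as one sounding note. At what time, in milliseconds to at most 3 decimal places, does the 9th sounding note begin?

1. 0.0ms @ 0 + 967.742ms (3/2)
2. 967.742ms @ 3/2 + 967.742ms (3/2)
3. 1935.484ms @ 3 + 967.742ms (3/2)
4. 2903.226ms @ 9/2 + 967.742ms (3/2)
5. 3870.968ms @ 6 + 322.581ms (1/2)
6. 4193.548ms @ 13/2 + 322.581ms (1/2)
7. 4516.129ms @ 7 + 322.581ms (1/2)
8. 4838.71ms @ 15/2 + 967.742ms (3/2)
9. 5806.452ms @ 9 + 967.742ms (3/2)
10. 6774.194ms @ 21/2 + 483.871ms (3/4)
11. 7258.065ms @ 45/4 + 483.871ms (3/4)

note 9 onset = 9b = 5806.452ms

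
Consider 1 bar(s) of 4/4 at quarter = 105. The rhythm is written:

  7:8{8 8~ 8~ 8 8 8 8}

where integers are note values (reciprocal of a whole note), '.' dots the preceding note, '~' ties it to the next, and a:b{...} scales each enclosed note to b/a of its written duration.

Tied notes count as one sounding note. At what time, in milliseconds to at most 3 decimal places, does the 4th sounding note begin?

note 4 onset = 20/7b = 1632.653ms

1. 0.0ms @ 0 + 326.531ms (4/7)
2. 326.531ms @ 4/7 + 979.592ms (12/7)
3. 1306.122ms @ 16/7 + 326.531ms (4/7)
4. 1632.653ms @ 20/7 + 326.531ms (4/7)
5. 1959.184ms @ 24/7 + 326.531ms (4/7)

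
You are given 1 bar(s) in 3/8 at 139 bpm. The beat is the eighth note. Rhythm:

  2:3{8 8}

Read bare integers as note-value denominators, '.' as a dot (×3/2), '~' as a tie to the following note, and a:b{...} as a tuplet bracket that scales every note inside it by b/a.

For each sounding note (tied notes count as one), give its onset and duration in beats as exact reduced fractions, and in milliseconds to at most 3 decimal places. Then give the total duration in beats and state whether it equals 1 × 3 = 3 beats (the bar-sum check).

1) 0.0ms=0b +647.482ms=3/2b
2) 647.482ms=3/2b +647.482ms=3/2b
Σ=3b of 3 (139bpm 3/8) — PASS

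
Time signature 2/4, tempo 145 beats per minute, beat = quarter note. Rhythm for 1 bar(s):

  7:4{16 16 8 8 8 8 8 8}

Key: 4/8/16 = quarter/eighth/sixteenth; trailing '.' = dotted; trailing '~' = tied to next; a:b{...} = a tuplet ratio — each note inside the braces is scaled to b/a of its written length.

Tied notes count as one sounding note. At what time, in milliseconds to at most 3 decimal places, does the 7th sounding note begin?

note 7 onset = 10/7b = 591.133ms

1. 0.0ms @ 0 + 59.113ms (1/7)
2. 59.113ms @ 1/7 + 59.113ms (1/7)
3. 118.227ms @ 2/7 + 118.227ms (2/7)
4. 236.453ms @ 4/7 + 118.227ms (2/7)
5. 354.68ms @ 6/7 + 118.227ms (2/7)
6. 472.906ms @ 8/7 + 118.227ms (2/7)
7. 591.133ms @ 10/7 + 118.227ms (2/7)
8. 709.36ms @ 12/7 + 118.227ms (2/7)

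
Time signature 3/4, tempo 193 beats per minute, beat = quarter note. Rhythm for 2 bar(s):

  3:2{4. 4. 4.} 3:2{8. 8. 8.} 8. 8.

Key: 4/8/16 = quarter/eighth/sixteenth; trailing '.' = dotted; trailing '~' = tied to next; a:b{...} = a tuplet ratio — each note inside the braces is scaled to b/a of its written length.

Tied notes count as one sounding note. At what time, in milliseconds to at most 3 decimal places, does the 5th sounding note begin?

note 5 onset = 7/2b = 1088.083ms

1. 0.0ms @ 0 + 310.881ms (1)
2. 310.881ms @ 1 + 310.881ms (1)
3. 621.762ms @ 2 + 310.881ms (1)
4. 932.642ms @ 3 + 155.44ms (1/2)
5. 1088.083ms @ 7/2 + 155.44ms (1/2)
6. 1243.523ms @ 4 + 155.44ms (1/2)
7. 1398.964ms @ 9/2 + 233.161ms (3/4)
8. 1632.124ms @ 21/4 + 233.161ms (3/4)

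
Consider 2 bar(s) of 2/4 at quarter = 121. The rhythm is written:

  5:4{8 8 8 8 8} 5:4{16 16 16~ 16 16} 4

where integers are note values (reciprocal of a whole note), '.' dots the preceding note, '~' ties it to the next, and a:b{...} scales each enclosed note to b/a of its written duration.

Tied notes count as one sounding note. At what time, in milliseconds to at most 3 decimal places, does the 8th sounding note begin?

1. 0.0ms @ 0 + 198.347ms (2/5)
2. 198.347ms @ 2/5 + 198.347ms (2/5)
3. 396.694ms @ 4/5 + 198.347ms (2/5)
4. 595.041ms @ 6/5 + 198.347ms (2/5)
5. 793.388ms @ 8/5 + 198.347ms (2/5)
6. 991.736ms @ 2 + 99.174ms (1/5)
7. 1090.909ms @ 11/5 + 99.174ms (1/5)
8. 1190.083ms @ 12/5 + 198.347ms (2/5)
9. 1388.43ms @ 14/5 + 99.174ms (1/5)
10. 1487.603ms @ 3 + 495.868ms (1)

note 8 onset = 12/5b = 1190.083ms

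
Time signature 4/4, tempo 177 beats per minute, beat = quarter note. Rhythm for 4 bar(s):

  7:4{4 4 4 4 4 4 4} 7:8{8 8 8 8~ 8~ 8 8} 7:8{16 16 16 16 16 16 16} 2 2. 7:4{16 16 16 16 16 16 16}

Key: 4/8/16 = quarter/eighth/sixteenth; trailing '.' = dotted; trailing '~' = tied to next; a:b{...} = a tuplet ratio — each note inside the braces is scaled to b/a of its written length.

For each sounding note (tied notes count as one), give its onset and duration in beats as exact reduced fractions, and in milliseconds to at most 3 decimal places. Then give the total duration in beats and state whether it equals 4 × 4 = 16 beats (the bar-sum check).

1) 0.0ms=0b +193.705ms=4/7b
2) 193.705ms=4/7b +193.705ms=4/7b
3) 387.409ms=8/7b +193.705ms=4/7b
4) 581.114ms=12/7b +193.705ms=4/7b
5) 774.818ms=16/7b +193.705ms=4/7b
6) 968.523ms=20/7b +193.705ms=4/7b
7) 1162.228ms=24/7b +193.705ms=4/7b
8) 1355.932ms=4b +193.705ms=4/7b
9) 1549.637ms=32/7b +193.705ms=4/7b
10) 1743.341ms=36/7b +193.705ms=4/7b
11) 1937.046ms=40/7b +581.114ms=12/7b
12) 2518.16ms=52/7b +193.705ms=4/7b
13) 2711.864ms=8b +96.852ms=2/7b
14) 2808.717ms=58/7b +96.852ms=2/7b
15) 2905.569ms=60/7b +96.852ms=2/7b
16) 3002.421ms=62/7b +96.852ms=2/7b
17) 3099.274ms=64/7b +96.852ms=2/7b
18) 3196.126ms=66/7b +96.852ms=2/7b
19) 3292.978ms=68/7b +96.852ms=2/7b
20) 3389.831ms=10b +677.966ms=2b
21) 4067.797ms=12b +1016.949ms=3b
22) 5084.746ms=15b +48.426ms=1/7b
23) 5133.172ms=106/7b +48.426ms=1/7b
24) 5181.598ms=107/7b +48.426ms=1/7b
25) 5230.024ms=108/7b +48.426ms=1/7b
26) 5278.45ms=109/7b +48.426ms=1/7b
27) 5326.877ms=110/7b +48.426ms=1/7b
28) 5375.303ms=111/7b +48.426ms=1/7b
Σ=16b of 16 (177bpm 4/4) — PASS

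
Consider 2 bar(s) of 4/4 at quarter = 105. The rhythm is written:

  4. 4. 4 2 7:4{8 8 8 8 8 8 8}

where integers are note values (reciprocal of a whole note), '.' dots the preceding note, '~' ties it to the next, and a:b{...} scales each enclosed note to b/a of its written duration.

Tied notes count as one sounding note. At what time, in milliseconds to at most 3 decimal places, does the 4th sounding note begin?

1. 0.0ms @ 0 + 857.143ms (3/2)
2. 857.143ms @ 3/2 + 857.143ms (3/2)
3. 1714.286ms @ 3 + 571.429ms (1)
4. 2285.714ms @ 4 + 1142.857ms (2)
5. 3428.571ms @ 6 + 163.265ms (2/7)
6. 3591.837ms @ 44/7 + 163.265ms (2/7)
7. 3755.102ms @ 46/7 + 163.265ms (2/7)
8. 3918.367ms @ 48/7 + 163.265ms (2/7)
9. 4081.633ms @ 50/7 + 163.265ms (2/7)
10. 4244.898ms @ 52/7 + 163.265ms (2/7)
11. 4408.163ms @ 54/7 + 163.265ms (2/7)

note 4 onset = 4b = 2285.714ms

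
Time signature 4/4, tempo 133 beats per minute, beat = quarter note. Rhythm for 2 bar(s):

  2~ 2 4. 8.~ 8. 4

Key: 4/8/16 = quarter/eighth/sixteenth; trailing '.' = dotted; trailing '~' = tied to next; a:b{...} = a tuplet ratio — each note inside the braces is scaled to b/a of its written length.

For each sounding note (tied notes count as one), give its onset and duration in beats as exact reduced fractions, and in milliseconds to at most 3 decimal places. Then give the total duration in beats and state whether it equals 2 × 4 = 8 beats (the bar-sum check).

1) 0.0ms=0b +1804.511ms=4b
2) 1804.511ms=4b +676.692ms=3/2b
3) 2481.203ms=11/2b +676.692ms=3/2b
4) 3157.895ms=7b +451.128ms=1b
Σ=8b of 8 (133bpm 4/4) — PASS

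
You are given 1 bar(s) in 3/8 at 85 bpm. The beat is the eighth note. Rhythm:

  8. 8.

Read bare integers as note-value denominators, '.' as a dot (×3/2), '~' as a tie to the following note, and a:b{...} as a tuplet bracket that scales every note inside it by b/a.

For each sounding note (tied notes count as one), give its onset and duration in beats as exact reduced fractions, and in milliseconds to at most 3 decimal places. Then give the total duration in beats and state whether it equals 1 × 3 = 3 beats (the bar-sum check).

1) 0.0ms=0b +1058.824ms=3/2b
2) 1058.824ms=3/2b +1058.824ms=3/2b
Σ=3b of 3 (85bpm 3/8) — PASS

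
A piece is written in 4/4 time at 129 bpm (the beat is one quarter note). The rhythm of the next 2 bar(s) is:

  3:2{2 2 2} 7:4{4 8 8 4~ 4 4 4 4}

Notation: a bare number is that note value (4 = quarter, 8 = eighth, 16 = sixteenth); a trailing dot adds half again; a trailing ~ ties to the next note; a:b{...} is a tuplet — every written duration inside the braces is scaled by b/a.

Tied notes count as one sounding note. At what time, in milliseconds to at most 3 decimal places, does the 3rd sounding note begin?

1. 0.0ms @ 0 + 620.155ms (4/3)
2. 620.155ms @ 4/3 + 620.155ms (4/3)
3. 1240.31ms @ 8/3 + 620.155ms (4/3)
4. 1860.465ms @ 4 + 265.781ms (4/7)
5. 2126.246ms @ 32/7 + 132.89ms (2/7)
6. 2259.136ms @ 34/7 + 132.89ms (2/7)
7. 2392.027ms @ 36/7 + 531.561ms (8/7)
8. 2923.588ms @ 44/7 + 265.781ms (4/7)
9. 3189.369ms @ 48/7 + 265.781ms (4/7)
10. 3455.15ms @ 52/7 + 265.781ms (4/7)

note 3 onset = 8/3b = 1240.31ms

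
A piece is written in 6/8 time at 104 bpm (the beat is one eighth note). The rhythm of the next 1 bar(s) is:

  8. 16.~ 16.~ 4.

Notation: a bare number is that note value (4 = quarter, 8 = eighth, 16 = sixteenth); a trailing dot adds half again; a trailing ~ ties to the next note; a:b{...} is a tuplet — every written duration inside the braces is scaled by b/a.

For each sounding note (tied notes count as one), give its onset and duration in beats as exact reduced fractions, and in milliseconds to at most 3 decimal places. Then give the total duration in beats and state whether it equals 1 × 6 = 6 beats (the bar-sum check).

1) 0.0ms=0b +865.385ms=3/2b
2) 865.385ms=3/2b +2596.154ms=9/2b
Σ=6b of 6 (104bpm 6/8) — PASS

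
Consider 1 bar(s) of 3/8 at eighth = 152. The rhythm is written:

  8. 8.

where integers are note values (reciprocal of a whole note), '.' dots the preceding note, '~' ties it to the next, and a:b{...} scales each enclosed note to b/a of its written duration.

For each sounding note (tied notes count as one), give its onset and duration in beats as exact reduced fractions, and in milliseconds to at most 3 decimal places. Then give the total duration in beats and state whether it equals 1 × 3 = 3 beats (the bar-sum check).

1) 0.0ms=0b +592.105ms=3/2b
2) 592.105ms=3/2b +592.105ms=3/2b
Σ=3b of 3 (152bpm 3/8) — PASS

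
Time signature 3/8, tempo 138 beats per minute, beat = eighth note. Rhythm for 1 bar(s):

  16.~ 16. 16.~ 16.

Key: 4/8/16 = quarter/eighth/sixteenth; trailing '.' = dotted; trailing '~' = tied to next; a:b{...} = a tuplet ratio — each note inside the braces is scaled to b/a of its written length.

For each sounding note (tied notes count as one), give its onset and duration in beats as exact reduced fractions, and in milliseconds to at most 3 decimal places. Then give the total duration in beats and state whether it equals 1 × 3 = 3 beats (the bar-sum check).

1) 0.0ms=0b +652.174ms=3/2b
2) 652.174ms=3/2b +652.174ms=3/2b
Σ=3b of 3 (138bpm 3/8) — PASS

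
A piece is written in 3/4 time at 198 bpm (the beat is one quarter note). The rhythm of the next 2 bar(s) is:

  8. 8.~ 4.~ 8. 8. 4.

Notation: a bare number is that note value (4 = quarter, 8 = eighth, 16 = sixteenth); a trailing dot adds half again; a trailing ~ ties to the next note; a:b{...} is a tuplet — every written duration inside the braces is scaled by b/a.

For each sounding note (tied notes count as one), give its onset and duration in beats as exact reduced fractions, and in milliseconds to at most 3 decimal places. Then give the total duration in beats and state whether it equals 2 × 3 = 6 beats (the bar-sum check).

1) 0.0ms=0b +227.273ms=3/4b
2) 227.273ms=3/4b +909.091ms=3b
3) 1136.364ms=15/4b +227.273ms=3/4b
4) 1363.636ms=9/2b +454.545ms=3/2b
Σ=6b of 6 (198bpm 3/4) — PASS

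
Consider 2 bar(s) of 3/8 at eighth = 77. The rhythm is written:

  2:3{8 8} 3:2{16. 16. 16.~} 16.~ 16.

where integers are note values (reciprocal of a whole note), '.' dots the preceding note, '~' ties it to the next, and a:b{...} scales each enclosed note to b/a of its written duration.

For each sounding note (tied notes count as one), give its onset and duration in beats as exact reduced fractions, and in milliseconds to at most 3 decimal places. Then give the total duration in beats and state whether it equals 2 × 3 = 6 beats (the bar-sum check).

1) 0.0ms=0b +1168.831ms=3/2b
2) 1168.831ms=3/2b +1168.831ms=3/2b
3) 2337.662ms=3b +389.61ms=1/2b
4) 2727.273ms=7/2b +389.61ms=1/2b
5) 3116.883ms=4b +1558.442ms=2b
Σ=6b of 6 (77bpm 3/8) — PASS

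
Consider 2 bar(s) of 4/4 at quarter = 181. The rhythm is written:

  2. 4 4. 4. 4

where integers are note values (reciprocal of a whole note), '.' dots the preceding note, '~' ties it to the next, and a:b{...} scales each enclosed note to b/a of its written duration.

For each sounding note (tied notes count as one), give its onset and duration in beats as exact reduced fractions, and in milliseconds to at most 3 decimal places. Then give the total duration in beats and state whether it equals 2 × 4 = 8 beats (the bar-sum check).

1) 0.0ms=0b +994.475ms=3b
2) 994.475ms=3b +331.492ms=1b
3) 1325.967ms=4b +497.238ms=3/2b
4) 1823.204ms=11/2b +497.238ms=3/2b
5) 2320.442ms=7b +331.492ms=1b
Σ=8b of 8 (181bpm 4/4) — PASS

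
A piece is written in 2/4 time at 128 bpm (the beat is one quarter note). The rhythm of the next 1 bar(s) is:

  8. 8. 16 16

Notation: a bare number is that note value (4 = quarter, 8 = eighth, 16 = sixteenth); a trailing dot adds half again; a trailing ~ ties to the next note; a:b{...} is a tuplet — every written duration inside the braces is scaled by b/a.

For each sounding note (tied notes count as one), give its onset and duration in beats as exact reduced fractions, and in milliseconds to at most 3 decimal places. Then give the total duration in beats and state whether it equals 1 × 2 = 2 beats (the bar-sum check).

1) 0.0ms=0b +351.562ms=3/4b
2) 351.562ms=3/4b +351.562ms=3/4b
3) 703.125ms=3/2b +117.188ms=1/4b
4) 820.312ms=7/4b +117.188ms=1/4b
Σ=2b of 2 (128bpm 2/4) — PASS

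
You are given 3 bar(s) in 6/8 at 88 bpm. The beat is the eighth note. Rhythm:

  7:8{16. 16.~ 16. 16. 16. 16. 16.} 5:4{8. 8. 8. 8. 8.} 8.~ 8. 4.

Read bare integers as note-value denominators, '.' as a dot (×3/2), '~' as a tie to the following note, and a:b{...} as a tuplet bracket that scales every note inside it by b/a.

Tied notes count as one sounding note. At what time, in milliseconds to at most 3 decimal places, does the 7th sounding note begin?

note 7 onset = 6b = 4090.909ms

1. 0.0ms @ 0 + 584.416ms (6/7)
2. 584.416ms @ 6/7 + 1168.831ms (12/7)
3. 1753.247ms @ 18/7 + 584.416ms (6/7)
4. 2337.662ms @ 24/7 + 584.416ms (6/7)
5. 2922.078ms @ 30/7 + 584.416ms (6/7)
6. 3506.494ms @ 36/7 + 584.416ms (6/7)
7. 4090.909ms @ 6 + 818.182ms (6/5)
8. 4909.091ms @ 36/5 + 818.182ms (6/5)
9. 5727.273ms @ 42/5 + 818.182ms (6/5)
10. 6545.455ms @ 48/5 + 818.182ms (6/5)
11. 7363.636ms @ 54/5 + 818.182ms (6/5)
12. 8181.818ms @ 12 + 2045.455ms (3)
13. 10227.273ms @ 15 + 2045.455ms (3)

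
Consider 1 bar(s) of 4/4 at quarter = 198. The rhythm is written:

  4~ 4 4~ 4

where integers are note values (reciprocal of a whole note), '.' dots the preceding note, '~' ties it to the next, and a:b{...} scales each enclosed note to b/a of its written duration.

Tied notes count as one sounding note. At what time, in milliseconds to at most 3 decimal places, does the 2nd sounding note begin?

note 2 onset = 2b = 606.061ms

1. 0.0ms @ 0 + 606.061ms (2)
2. 606.061ms @ 2 + 606.061ms (2)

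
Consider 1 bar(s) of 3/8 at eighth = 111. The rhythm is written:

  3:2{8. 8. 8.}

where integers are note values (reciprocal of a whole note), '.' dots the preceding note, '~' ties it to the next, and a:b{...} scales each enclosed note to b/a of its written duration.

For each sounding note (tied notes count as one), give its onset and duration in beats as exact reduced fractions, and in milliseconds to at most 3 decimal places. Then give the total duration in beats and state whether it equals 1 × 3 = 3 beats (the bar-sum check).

1) 0.0ms=0b +540.541ms=1b
2) 540.541ms=1b +540.541ms=1b
3) 1081.081ms=2b +540.541ms=1b
Σ=3b of 3 (111bpm 3/8) — PASS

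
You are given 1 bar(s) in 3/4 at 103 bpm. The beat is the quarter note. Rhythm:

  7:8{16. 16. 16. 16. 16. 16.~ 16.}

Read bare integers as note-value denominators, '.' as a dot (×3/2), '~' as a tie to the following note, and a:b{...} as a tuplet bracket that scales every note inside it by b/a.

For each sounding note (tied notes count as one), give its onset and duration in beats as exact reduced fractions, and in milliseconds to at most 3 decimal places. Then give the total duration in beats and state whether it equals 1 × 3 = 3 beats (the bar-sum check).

1) 0.0ms=0b +249.653ms=3/7b
2) 249.653ms=3/7b +249.653ms=3/7b
3) 499.307ms=6/7b +249.653ms=3/7b
4) 748.96ms=9/7b +249.653ms=3/7b
5) 998.613ms=12/7b +249.653ms=3/7b
6) 1248.266ms=15/7b +499.307ms=6/7b
Σ=3b of 3 (103bpm 3/4) — PASS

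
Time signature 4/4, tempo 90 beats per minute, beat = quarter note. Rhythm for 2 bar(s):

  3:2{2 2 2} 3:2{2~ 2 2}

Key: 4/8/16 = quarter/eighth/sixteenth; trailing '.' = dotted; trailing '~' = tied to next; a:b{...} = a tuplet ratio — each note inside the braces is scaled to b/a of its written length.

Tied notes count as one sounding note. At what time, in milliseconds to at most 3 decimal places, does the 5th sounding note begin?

note 5 onset = 20/3b = 4444.444ms

1. 0.0ms @ 0 + 888.889ms (4/3)
2. 888.889ms @ 4/3 + 888.889ms (4/3)
3. 1777.778ms @ 8/3 + 888.889ms (4/3)
4. 2666.667ms @ 4 + 1777.778ms (8/3)
5. 4444.444ms @ 20/3 + 888.889ms (4/3)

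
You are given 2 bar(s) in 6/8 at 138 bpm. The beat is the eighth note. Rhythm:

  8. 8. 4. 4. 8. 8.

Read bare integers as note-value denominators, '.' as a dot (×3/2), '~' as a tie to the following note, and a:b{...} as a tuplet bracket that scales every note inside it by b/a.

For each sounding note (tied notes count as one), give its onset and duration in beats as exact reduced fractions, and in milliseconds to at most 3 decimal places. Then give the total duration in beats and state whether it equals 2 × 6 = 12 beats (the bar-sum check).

1) 0.0ms=0b +652.174ms=3/2b
2) 652.174ms=3/2b +652.174ms=3/2b
3) 1304.348ms=3b +1304.348ms=3b
4) 2608.696ms=6b +1304.348ms=3b
5) 3913.043ms=9b +652.174ms=3/2b
6) 4565.217ms=21/2b +652.174ms=3/2b
Σ=12b of 12 (138bpm 6/8) — PASS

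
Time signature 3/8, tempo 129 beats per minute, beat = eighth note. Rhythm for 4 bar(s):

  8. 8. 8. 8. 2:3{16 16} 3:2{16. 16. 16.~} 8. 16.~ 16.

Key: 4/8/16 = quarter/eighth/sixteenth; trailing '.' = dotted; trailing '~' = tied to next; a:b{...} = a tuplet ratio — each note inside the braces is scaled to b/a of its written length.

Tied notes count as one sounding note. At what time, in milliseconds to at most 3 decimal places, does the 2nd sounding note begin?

note 2 onset = 3/2b = 697.674ms

1. 0.0ms @ 0 + 697.674ms (3/2)
2. 697.674ms @ 3/2 + 697.674ms (3/2)
3. 1395.349ms @ 3 + 697.674ms (3/2)
4. 2093.023ms @ 9/2 + 697.674ms (3/2)
5. 2790.698ms @ 6 + 348.837ms (3/4)
6. 3139.535ms @ 27/4 + 348.837ms (3/4)
7. 3488.372ms @ 15/2 + 232.558ms (1/2)
8. 3720.93ms @ 8 + 232.558ms (1/2)
9. 3953.488ms @ 17/2 + 930.233ms (2)
10. 4883.721ms @ 21/2 + 697.674ms (3/2)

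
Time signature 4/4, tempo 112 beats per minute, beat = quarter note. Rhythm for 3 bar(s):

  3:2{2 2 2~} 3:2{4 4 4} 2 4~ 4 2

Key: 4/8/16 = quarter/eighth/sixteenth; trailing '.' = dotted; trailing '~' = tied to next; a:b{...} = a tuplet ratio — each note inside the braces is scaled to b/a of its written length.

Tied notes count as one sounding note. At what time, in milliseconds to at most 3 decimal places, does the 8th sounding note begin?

note 8 onset = 10b = 5357.143ms

1. 0.0ms @ 0 + 714.286ms (4/3)
2. 714.286ms @ 4/3 + 714.286ms (4/3)
3. 1428.571ms @ 8/3 + 1071.429ms (2)
4. 2500.0ms @ 14/3 + 357.143ms (2/3)
5. 2857.143ms @ 16/3 + 357.143ms (2/3)
6. 3214.286ms @ 6 + 1071.429ms (2)
7. 4285.714ms @ 8 + 1071.429ms (2)
8. 5357.143ms @ 10 + 1071.429ms (2)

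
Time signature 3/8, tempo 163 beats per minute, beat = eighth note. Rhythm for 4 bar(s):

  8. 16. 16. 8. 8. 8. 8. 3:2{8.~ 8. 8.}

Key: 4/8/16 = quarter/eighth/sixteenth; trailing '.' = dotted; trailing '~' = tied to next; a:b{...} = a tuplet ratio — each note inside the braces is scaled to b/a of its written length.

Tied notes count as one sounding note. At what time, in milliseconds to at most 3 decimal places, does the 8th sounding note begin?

note 8 onset = 9b = 3312.883ms

1. 0.0ms @ 0 + 552.147ms (3/2)
2. 552.147ms @ 3/2 + 276.074ms (3/4)
3. 828.221ms @ 9/4 + 276.074ms (3/4)
4. 1104.294ms @ 3 + 552.147ms (3/2)
5. 1656.442ms @ 9/2 + 552.147ms (3/2)
6. 2208.589ms @ 6 + 552.147ms (3/2)
7. 2760.736ms @ 15/2 + 552.147ms (3/2)
8. 3312.883ms @ 9 + 736.196ms (2)
9. 4049.08ms @ 11 + 368.098ms (1)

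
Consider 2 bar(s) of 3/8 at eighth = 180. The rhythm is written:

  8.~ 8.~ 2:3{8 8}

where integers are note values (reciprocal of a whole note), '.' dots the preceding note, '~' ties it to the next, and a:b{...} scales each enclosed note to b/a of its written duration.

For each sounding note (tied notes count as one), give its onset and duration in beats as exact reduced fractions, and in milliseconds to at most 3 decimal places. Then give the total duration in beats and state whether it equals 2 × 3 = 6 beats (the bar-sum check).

1) 0.0ms=0b +1500.0ms=9/2b
2) 1500.0ms=9/2b +500.0ms=3/2b
Σ=6b of 6 (180bpm 3/8) — PASS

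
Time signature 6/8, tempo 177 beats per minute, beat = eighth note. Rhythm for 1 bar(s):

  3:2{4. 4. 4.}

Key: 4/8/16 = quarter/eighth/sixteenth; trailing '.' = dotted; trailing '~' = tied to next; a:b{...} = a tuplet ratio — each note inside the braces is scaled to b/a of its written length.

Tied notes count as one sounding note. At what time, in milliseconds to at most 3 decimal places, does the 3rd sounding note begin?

note 3 onset = 4b = 1355.932ms

1. 0.0ms @ 0 + 677.966ms (2)
2. 677.966ms @ 2 + 677.966ms (2)
3. 1355.932ms @ 4 + 677.966ms (2)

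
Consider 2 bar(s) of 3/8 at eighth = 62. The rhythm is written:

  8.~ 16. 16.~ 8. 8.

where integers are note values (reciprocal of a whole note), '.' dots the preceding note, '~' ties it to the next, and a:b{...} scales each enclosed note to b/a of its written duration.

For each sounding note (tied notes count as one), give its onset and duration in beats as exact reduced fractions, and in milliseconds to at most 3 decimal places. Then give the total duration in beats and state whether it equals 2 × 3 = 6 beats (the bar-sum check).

1) 0.0ms=0b +2177.419ms=9/4b
2) 2177.419ms=9/4b +2177.419ms=9/4b
3) 4354.839ms=9/2b +1451.613ms=3/2b
Σ=6b of 6 (62bpm 3/8) — PASS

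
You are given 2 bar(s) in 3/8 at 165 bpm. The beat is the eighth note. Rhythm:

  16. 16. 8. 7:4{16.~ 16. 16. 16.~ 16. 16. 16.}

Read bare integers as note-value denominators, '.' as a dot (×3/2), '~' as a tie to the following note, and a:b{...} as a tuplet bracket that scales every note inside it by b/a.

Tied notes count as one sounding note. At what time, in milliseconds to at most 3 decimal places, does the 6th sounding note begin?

1. 0.0ms @ 0 + 272.727ms (3/4)
2. 272.727ms @ 3/4 + 272.727ms (3/4)
3. 545.455ms @ 3/2 + 545.455ms (3/2)
4. 1090.909ms @ 3 + 311.688ms (6/7)
5. 1402.597ms @ 27/7 + 155.844ms (3/7)
6. 1558.442ms @ 30/7 + 311.688ms (6/7)
7. 1870.13ms @ 36/7 + 155.844ms (3/7)
8. 2025.974ms @ 39/7 + 155.844ms (3/7)

note 6 onset = 30/7b = 1558.442ms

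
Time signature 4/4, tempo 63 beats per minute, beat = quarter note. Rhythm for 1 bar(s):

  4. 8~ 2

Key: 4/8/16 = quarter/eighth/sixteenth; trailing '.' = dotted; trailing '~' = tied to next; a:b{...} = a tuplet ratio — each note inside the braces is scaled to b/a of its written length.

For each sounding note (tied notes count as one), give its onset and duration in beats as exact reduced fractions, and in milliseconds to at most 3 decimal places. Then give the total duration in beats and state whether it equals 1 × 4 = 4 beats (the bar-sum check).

1) 0.0ms=0b +1428.571ms=3/2b
2) 1428.571ms=3/2b +2380.952ms=5/2b
Σ=4b of 4 (63bpm 4/4) — PASS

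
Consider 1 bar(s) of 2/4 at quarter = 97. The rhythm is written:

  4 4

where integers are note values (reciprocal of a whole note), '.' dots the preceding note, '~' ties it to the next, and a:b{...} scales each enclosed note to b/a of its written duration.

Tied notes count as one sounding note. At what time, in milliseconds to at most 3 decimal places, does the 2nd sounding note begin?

1. 0.0ms @ 0 + 618.557ms (1)
2. 618.557ms @ 1 + 618.557ms (1)

note 2 onset = 1b = 618.557ms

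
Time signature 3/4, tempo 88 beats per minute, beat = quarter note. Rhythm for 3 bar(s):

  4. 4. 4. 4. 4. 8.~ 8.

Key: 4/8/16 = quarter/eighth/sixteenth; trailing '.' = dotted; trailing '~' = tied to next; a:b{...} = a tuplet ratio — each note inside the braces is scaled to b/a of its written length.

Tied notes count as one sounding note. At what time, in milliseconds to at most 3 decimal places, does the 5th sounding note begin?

note 5 onset = 6b = 4090.909ms

1. 0.0ms @ 0 + 1022.727ms (3/2)
2. 1022.727ms @ 3/2 + 1022.727ms (3/2)
3. 2045.455ms @ 3 + 1022.727ms (3/2)
4. 3068.182ms @ 9/2 + 1022.727ms (3/2)
5. 4090.909ms @ 6 + 1022.727ms (3/2)
6. 5113.636ms @ 15/2 + 1022.727ms (3/2)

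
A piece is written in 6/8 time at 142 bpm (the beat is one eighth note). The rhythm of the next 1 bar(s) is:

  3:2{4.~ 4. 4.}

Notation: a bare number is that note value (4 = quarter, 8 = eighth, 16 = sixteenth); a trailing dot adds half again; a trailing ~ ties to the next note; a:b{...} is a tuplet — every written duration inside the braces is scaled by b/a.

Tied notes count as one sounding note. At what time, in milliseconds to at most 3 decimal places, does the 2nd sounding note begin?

note 2 onset = 4b = 1690.141ms

1. 0.0ms @ 0 + 1690.141ms (4)
2. 1690.141ms @ 4 + 845.07ms (2)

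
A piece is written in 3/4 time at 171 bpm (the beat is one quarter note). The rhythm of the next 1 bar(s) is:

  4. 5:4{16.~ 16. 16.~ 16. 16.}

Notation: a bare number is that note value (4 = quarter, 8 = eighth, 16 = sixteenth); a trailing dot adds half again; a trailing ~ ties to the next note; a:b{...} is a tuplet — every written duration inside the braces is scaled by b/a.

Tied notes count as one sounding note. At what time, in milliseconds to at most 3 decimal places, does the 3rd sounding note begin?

note 3 onset = 21/10b = 736.842ms

1. 0.0ms @ 0 + 526.316ms (3/2)
2. 526.316ms @ 3/2 + 210.526ms (3/5)
3. 736.842ms @ 21/10 + 210.526ms (3/5)
4. 947.368ms @ 27/10 + 105.263ms (3/10)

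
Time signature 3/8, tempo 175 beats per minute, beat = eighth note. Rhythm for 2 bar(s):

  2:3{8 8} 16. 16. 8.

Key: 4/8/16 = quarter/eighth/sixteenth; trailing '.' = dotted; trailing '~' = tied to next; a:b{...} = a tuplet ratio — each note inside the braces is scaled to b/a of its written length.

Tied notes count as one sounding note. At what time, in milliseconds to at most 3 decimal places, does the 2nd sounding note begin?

note 2 onset = 3/2b = 514.286ms

1. 0.0ms @ 0 + 514.286ms (3/2)
2. 514.286ms @ 3/2 + 514.286ms (3/2)
3. 1028.571ms @ 3 + 257.143ms (3/4)
4. 1285.714ms @ 15/4 + 257.143ms (3/4)
5. 1542.857ms @ 9/2 + 514.286ms (3/2)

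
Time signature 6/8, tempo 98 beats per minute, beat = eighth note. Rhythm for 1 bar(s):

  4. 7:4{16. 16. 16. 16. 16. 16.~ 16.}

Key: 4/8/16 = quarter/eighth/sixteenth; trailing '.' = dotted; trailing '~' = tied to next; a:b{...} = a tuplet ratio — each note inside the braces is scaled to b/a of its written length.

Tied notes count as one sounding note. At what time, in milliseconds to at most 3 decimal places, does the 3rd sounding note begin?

note 3 onset = 24/7b = 2099.125ms

1. 0.0ms @ 0 + 1836.735ms (3)
2. 1836.735ms @ 3 + 262.391ms (3/7)
3. 2099.125ms @ 24/7 + 262.391ms (3/7)
4. 2361.516ms @ 27/7 + 262.391ms (3/7)
5. 2623.907ms @ 30/7 + 262.391ms (3/7)
6. 2886.297ms @ 33/7 + 262.391ms (3/7)
7. 3148.688ms @ 36/7 + 524.781ms (6/7)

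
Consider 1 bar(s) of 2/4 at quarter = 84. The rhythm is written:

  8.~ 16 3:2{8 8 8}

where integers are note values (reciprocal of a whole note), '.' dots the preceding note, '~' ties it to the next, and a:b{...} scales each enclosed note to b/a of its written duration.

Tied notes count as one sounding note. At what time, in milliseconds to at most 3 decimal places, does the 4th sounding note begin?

1. 0.0ms @ 0 + 714.286ms (1)
2. 714.286ms @ 1 + 238.095ms (1/3)
3. 952.381ms @ 4/3 + 238.095ms (1/3)
4. 1190.476ms @ 5/3 + 238.095ms (1/3)

note 4 onset = 5/3b = 1190.476ms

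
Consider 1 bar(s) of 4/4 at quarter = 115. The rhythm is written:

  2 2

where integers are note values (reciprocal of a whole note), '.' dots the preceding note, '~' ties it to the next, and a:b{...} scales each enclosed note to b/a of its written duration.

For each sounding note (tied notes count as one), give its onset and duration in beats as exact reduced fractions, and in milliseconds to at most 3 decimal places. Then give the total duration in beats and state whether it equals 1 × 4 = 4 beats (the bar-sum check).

1) 0.0ms=0b +1043.478ms=2b
2) 1043.478ms=2b +1043.478ms=2b
Σ=4b of 4 (115bpm 4/4) — PASS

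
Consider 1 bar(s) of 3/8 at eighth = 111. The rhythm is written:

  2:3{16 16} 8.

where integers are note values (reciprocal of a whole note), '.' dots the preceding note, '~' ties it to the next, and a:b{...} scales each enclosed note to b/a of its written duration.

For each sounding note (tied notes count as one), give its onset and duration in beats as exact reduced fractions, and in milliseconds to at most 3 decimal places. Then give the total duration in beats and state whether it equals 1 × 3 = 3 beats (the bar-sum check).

1) 0.0ms=0b +405.405ms=3/4b
2) 405.405ms=3/4b +405.405ms=3/4b
3) 810.811ms=3/2b +810.811ms=3/2b
Σ=3b of 3 (111bpm 3/8) — PASS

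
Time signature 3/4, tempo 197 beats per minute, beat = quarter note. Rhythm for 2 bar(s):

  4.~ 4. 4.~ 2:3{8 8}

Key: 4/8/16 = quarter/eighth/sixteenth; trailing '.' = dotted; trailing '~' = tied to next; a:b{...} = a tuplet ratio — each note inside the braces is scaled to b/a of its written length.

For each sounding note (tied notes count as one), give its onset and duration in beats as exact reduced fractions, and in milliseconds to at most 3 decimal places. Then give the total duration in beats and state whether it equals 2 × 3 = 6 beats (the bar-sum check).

1) 0.0ms=0b +913.706ms=3b
2) 913.706ms=3b +685.279ms=9/4b
3) 1598.985ms=21/4b +228.426ms=3/4b
Σ=6b of 6 (197bpm 3/4) — PASS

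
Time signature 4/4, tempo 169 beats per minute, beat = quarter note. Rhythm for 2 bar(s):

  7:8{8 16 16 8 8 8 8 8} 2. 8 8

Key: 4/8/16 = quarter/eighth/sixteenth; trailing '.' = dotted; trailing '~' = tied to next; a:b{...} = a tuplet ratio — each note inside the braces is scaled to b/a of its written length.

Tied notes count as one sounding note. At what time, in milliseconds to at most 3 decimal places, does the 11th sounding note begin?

1. 0.0ms @ 0 + 202.874ms (4/7)
2. 202.874ms @ 4/7 + 101.437ms (2/7)
3. 304.311ms @ 6/7 + 101.437ms (2/7)
4. 405.748ms @ 8/7 + 202.874ms (4/7)
5. 608.622ms @ 12/7 + 202.874ms (4/7)
6. 811.496ms @ 16/7 + 202.874ms (4/7)
7. 1014.37ms @ 20/7 + 202.874ms (4/7)
8. 1217.244ms @ 24/7 + 202.874ms (4/7)
9. 1420.118ms @ 4 + 1065.089ms (3)
10. 2485.207ms @ 7 + 177.515ms (1/2)
11. 2662.722ms @ 15/2 + 177.515ms (1/2)

note 11 onset = 15/2b = 2662.722ms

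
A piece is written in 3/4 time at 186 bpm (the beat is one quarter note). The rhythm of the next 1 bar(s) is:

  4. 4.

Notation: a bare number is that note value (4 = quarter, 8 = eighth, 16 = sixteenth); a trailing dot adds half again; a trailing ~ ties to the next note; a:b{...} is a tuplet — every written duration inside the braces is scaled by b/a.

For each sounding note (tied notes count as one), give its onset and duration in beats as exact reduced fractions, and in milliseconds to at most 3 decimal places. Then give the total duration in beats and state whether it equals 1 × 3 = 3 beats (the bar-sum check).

1) 0.0ms=0b +483.871ms=3/2b
2) 483.871ms=3/2b +483.871ms=3/2b
Σ=3b of 3 (186bpm 3/4) — PASS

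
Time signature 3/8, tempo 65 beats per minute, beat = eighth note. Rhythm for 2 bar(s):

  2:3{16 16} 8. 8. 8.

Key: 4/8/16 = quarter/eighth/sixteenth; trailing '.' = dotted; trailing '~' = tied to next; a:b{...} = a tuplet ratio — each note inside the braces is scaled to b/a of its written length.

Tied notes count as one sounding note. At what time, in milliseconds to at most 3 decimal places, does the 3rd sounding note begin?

1. 0.0ms @ 0 + 692.308ms (3/4)
2. 692.308ms @ 3/4 + 692.308ms (3/4)
3. 1384.615ms @ 3/2 + 1384.615ms (3/2)
4. 2769.231ms @ 3 + 1384.615ms (3/2)
5. 4153.846ms @ 9/2 + 1384.615ms (3/2)

note 3 onset = 3/2b = 1384.615ms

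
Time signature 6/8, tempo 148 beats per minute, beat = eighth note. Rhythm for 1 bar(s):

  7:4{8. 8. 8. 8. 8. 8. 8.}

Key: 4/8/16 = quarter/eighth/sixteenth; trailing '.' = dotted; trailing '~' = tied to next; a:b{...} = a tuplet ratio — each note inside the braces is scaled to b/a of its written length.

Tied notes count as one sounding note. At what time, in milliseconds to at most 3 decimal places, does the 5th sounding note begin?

1. 0.0ms @ 0 + 347.49ms (6/7)
2. 347.49ms @ 6/7 + 347.49ms (6/7)
3. 694.981ms @ 12/7 + 347.49ms (6/7)
4. 1042.471ms @ 18/7 + 347.49ms (6/7)
5. 1389.961ms @ 24/7 + 347.49ms (6/7)
6. 1737.452ms @ 30/7 + 347.49ms (6/7)
7. 2084.942ms @ 36/7 + 347.49ms (6/7)

note 5 onset = 24/7b = 1389.961ms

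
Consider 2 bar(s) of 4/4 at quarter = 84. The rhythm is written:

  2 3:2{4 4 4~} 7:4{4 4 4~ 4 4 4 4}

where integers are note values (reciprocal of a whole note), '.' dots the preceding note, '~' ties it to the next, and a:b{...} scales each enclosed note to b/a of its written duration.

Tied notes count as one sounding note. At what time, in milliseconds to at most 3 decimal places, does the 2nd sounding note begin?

1. 0.0ms @ 0 + 1428.571ms (2)
2. 1428.571ms @ 2 + 476.19ms (2/3)
3. 1904.762ms @ 8/3 + 476.19ms (2/3)
4. 2380.952ms @ 10/3 + 884.354ms (26/21)
5. 3265.306ms @ 32/7 + 408.163ms (4/7)
6. 3673.469ms @ 36/7 + 816.327ms (8/7)
7. 4489.796ms @ 44/7 + 408.163ms (4/7)
8. 4897.959ms @ 48/7 + 408.163ms (4/7)
9. 5306.122ms @ 52/7 + 408.163ms (4/7)

note 2 onset = 2b = 1428.571ms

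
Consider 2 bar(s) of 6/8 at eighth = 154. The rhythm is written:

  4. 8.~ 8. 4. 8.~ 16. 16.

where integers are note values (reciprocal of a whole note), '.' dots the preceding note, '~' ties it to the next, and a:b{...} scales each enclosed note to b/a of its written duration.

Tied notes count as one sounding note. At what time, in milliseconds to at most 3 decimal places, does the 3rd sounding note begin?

1. 0.0ms @ 0 + 1168.831ms (3)
2. 1168.831ms @ 3 + 1168.831ms (3)
3. 2337.662ms @ 6 + 1168.831ms (3)
4. 3506.494ms @ 9 + 876.623ms (9/4)
5. 4383.117ms @ 45/4 + 292.208ms (3/4)

note 3 onset = 6b = 2337.662ms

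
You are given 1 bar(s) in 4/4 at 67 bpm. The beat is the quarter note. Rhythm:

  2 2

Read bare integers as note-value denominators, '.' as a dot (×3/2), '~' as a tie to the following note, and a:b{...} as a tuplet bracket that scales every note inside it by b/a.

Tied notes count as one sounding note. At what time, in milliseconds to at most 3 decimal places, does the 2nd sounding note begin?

note 2 onset = 2b = 1791.045ms

1. 0.0ms @ 0 + 1791.045ms (2)
2. 1791.045ms @ 2 + 1791.045ms (2)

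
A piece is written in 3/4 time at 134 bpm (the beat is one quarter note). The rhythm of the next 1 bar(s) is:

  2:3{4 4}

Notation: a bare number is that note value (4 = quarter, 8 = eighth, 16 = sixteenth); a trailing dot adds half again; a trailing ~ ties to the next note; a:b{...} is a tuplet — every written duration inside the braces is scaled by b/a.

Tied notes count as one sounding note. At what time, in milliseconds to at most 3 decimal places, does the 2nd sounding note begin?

note 2 onset = 3/2b = 671.642ms

1. 0.0ms @ 0 + 671.642ms (3/2)
2. 671.642ms @ 3/2 + 671.642ms (3/2)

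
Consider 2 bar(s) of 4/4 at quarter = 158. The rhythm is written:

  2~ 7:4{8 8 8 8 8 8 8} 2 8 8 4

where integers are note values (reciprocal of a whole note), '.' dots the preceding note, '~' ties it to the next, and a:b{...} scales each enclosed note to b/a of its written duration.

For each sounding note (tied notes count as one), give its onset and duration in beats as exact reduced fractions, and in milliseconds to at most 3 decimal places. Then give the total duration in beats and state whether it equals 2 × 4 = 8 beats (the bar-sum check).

1) 0.0ms=0b +867.993ms=16/7b
2) 867.993ms=16/7b +108.499ms=2/7b
3) 976.492ms=18/7b +108.499ms=2/7b
4) 1084.991ms=20/7b +108.499ms=2/7b
5) 1193.49ms=22/7b +108.499ms=2/7b
6) 1301.989ms=24/7b +108.499ms=2/7b
7) 1410.488ms=26/7b +108.499ms=2/7b
8) 1518.987ms=4b +759.494ms=2b
9) 2278.481ms=6b +189.873ms=1/2b
10) 2468.354ms=13/2b +189.873ms=1/2b
11) 2658.228ms=7b +379.747ms=1b
Σ=8b of 8 (158bpm 4/4) — PASS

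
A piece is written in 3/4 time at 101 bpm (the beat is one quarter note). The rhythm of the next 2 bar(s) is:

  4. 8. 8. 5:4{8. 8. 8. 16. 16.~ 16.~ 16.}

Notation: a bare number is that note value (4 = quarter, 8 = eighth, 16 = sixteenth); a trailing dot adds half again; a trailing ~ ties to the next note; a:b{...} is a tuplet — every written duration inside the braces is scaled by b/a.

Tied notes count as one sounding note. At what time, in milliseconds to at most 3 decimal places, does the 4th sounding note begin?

1. 0.0ms @ 0 + 891.089ms (3/2)
2. 891.089ms @ 3/2 + 445.545ms (3/4)
3. 1336.634ms @ 9/4 + 445.545ms (3/4)
4. 1782.178ms @ 3 + 356.436ms (3/5)
5. 2138.614ms @ 18/5 + 356.436ms (3/5)
6. 2495.05ms @ 21/5 + 356.436ms (3/5)
7. 2851.485ms @ 24/5 + 178.218ms (3/10)
8. 3029.703ms @ 51/10 + 534.653ms (9/10)

note 4 onset = 3b = 1782.178ms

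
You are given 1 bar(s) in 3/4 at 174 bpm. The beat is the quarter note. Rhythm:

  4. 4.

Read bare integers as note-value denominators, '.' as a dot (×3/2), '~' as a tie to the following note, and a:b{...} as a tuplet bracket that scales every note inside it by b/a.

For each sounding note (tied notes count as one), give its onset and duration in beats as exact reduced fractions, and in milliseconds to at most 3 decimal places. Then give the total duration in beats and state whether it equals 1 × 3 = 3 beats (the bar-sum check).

1) 0.0ms=0b +517.241ms=3/2b
2) 517.241ms=3/2b +517.241ms=3/2b
Σ=3b of 3 (174bpm 3/4) — PASS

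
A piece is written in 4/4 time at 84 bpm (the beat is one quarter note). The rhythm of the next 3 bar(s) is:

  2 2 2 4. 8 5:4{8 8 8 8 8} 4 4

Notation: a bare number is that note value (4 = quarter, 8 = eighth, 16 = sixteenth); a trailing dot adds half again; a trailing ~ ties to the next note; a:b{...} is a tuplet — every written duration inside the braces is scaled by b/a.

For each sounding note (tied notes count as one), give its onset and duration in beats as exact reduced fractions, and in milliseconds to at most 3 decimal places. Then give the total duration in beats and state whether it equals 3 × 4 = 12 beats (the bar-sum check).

1) 0.0ms=0b +1428.571ms=2b
2) 1428.571ms=2b +1428.571ms=2b
3) 2857.143ms=4b +1428.571ms=2b
4) 4285.714ms=6b +1071.429ms=3/2b
5) 5357.143ms=15/2b +357.143ms=1/2b
6) 5714.286ms=8b +285.714ms=2/5b
7) 6000.0ms=42/5b +285.714ms=2/5b
8) 6285.714ms=44/5b +285.714ms=2/5b
9) 6571.429ms=46/5b +285.714ms=2/5b
10) 6857.143ms=48/5b +285.714ms=2/5b
11) 7142.857ms=10b +714.286ms=1b
12) 7857.143ms=11b +714.286ms=1b
Σ=12b of 12 (84bpm 4/4) — PASS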